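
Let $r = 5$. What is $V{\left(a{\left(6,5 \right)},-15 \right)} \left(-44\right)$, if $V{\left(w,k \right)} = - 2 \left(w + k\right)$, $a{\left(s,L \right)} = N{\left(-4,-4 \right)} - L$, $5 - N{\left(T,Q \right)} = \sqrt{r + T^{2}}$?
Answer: $-1320 - 88 \sqrt{21} \approx -1723.3$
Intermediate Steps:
$N{\left(T,Q \right)} = 5 - \sqrt{5 + T^{2}}$
$a{\left(s,L \right)} = 5 - L - \sqrt{21}$ ($a{\left(s,L \right)} = \left(5 - \sqrt{5 + \left(-4\right)^{2}}\right) - L = \left(5 - \sqrt{5 + 16}\right) - L = \left(5 - \sqrt{21}\right) - L = 5 - L - \sqrt{21}$)
$V{\left(w,k \right)} = - 2 k - 2 w$ ($V{\left(w,k \right)} = - 2 \left(k + w\right) = - 2 k - 2 w$)
$V{\left(a{\left(6,5 \right)},-15 \right)} \left(-44\right) = \left(\left(-2\right) \left(-15\right) - 2 \left(5 - 5 - \sqrt{21}\right)\right) \left(-44\right) = \left(30 - 2 \left(5 - 5 - \sqrt{21}\right)\right) \left(-44\right) = \left(30 - 2 \left(- \sqrt{21}\right)\right) \left(-44\right) = \left(30 + 2 \sqrt{21}\right) \left(-44\right) = -1320 - 88 \sqrt{21}$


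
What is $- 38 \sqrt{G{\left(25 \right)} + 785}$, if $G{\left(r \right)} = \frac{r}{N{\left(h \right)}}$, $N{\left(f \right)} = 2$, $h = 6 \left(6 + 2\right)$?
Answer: $- 19 \sqrt{3190} \approx -1073.1$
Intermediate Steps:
$h = 48$ ($h = 6 \cdot 8 = 48$)
$G{\left(r \right)} = \frac{r}{2}$
$- 38 \sqrt{G{\left(25 \right)} + 785} = - 38 \sqrt{\frac{1}{2} \cdot 25 + 785} = - 38 \sqrt{\frac{25}{2} + 785} = - 38 \sqrt{\frac{1595}{2}} = - 38 \frac{\sqrt{3190}}{2} = - 19 \sqrt{3190}$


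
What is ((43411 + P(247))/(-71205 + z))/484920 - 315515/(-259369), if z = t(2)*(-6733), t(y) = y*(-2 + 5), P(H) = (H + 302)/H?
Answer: 110988772119142117/91238343086893860 ≈ 1.2165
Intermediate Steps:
P(H) = (302 + H)/H
t(y) = 3*y (t(y) = y*3 = 3*y)
z = -40398 (z = (3*2)*(-6733) = 6*(-6733) = -40398)
((43411 + P(247))/(-71205 + z))/484920 - 315515/(-259369) = ((43411 + (302 + 247)/247)/(-71205 - 40398))/484920 - 315515/(-259369) = ((43411 + (1/247)*549)/(-111603))*(1/484920) - 315515*(-1/259369) = ((43411 + 549/247)*(-1/111603))*(1/484920) + 315515/259369 = ((10723066/247)*(-1/111603))*(1/484920) + 315515/259369 = -10723066/27565941*1/484920 + 315515/259369 = -5361533/6683638054860 + 315515/259369 = 110988772119142117/91238343086893860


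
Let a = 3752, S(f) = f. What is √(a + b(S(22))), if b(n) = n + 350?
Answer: 2*√1031 ≈ 64.218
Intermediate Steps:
b(n) = 350 + n
√(a + b(S(22))) = √(3752 + (350 + 22)) = √(3752 + 372) = √4124 = 2*√1031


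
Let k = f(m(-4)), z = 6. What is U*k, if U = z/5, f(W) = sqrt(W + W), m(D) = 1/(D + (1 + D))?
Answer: 6*I*sqrt(14)/35 ≈ 0.64143*I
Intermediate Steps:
m(D) = 1/(1 + 2*D)
f(W) = sqrt(2)*sqrt(W) (f(W) = sqrt(2*W) = sqrt(2)*sqrt(W))
k = I*sqrt(14)/7 (k = sqrt(2)*sqrt(1/(1 + 2*(-4))) = sqrt(2)*sqrt(1/(1 - 8)) = sqrt(2)*sqrt(1/(-7)) = sqrt(2)*sqrt(-1/7) = sqrt(2)*(I*sqrt(7)/7) = I*sqrt(14)/7 ≈ 0.53452*I)
U = 6/5 ≈ 1.2000
U*k = 6*(I*sqrt(14)/7)/5 = 6*I*sqrt(14)/35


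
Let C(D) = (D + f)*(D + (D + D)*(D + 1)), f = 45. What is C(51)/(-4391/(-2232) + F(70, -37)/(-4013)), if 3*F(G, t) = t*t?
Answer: 4604622785280/16602547 ≈ 2.7734e+5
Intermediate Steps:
F(G, t) = t**2/3 (F(G, t) = (t*t)/3 = t**2/3)
C(D) = (45 + D)*(D + 2*D*(1 + D)) (C(D) = (D + 45)*(D + (D + D)*(D + 1)) = (45 + D)*(D + (2*D)*(1 + D)) = (45 + D)*(D + 2*D*(1 + D)))
C(51)/(-4391/(-2232) + F(70, -37)/(-4013)) = (51*(135 + 2*51**2 + 93*51))/(-4391/(-2232) + ((1/3)*(-37)**2)/(-4013)) = (51*(135 + 2*2601 + 4743))/(-4391*(-1/2232) + ((1/3)*1369)*(-1/4013)) = (51*(135 + 5202 + 4743))/(4391/2232 + (1369/3)*(-1/4013)) = (51*10080)/(4391/2232 - 1369/12039) = 514080/(16602547/8957016) = 514080*(8957016/16602547) = 4604622785280/16602547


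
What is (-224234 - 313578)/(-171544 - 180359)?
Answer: 537812/351903 ≈ 1.5283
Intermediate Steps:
(-224234 - 313578)/(-171544 - 180359) = -537812/(-351903) = -537812*(-1/351903) = 537812/351903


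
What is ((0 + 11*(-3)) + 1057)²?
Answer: 1048576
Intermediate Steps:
((0 + 11*(-3)) + 1057)² = ((0 - 33) + 1057)² = (-33 + 1057)² = 1024² = 1048576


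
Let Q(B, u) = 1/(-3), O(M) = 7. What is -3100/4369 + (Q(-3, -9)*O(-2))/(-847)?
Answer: -1120931/1585947 ≈ -0.70679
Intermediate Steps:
Q(B, u) = -⅓
-3100/4369 + (Q(-3, -9)*O(-2))/(-847) = -3100/4369 - ⅓*7/(-847) = -3100*1/4369 - 7/3*(-1/847) = -3100/4369 + 1/363 = -1120931/1585947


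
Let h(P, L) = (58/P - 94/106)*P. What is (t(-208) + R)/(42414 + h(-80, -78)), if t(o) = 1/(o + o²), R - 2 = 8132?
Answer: 18561527765/97081635456 ≈ 0.19120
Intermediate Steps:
R = 8134 (R = 2 + 8132 = 8134)
h(P, L) = P*(-47/53 + 58/P) (h(P, L) = (58/P - 94*1/106)*P = (58/P - 47/53)*P = (-47/53 + 58/P)*P = P*(-47/53 + 58/P))
(t(-208) + R)/(42414 + h(-80, -78)) = (1/((-208)*(1 - 208)) + 8134)/(42414 + (58 - 47/53*(-80))) = (-1/208/(-207) + 8134)/(42414 + (58 + 3760/53)) = (-1/208*(-1/207) + 8134)/(42414 + 6834/53) = (1/43056 + 8134)/(2254776/53) = (350217505/43056)*(53/2254776) = 18561527765/97081635456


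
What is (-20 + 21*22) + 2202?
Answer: 2644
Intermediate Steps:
(-20 + 21*22) + 2202 = (-20 + 462) + 2202 = 442 + 2202 = 2644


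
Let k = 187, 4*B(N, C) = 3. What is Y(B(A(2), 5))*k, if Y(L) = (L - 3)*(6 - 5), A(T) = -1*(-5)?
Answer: -1683/4 ≈ -420.75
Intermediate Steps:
A(T) = 5
B(N, C) = ¾ (B(N, C) = (¼)*3 = ¾)
Y(L) = -3 + L (Y(L) = (-3 + L)*1 = -3 + L)
Y(B(A(2), 5))*k = (-3 + ¾)*187 = -9/4*187 = -1683/4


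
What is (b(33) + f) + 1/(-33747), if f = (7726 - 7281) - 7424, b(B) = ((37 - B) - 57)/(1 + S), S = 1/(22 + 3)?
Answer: -6168242939/877422 ≈ -7030.0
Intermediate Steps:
S = 1/25 ≈ 0.040000
b(B) = -250/13 - 25*B/26 (b(B) = ((37 - B) - 57)/(1 + 1/25) = (-20 - B)/(26/25) = (-20 - B)*(25/26) = -250/13 - 25*B/26)
f = -6979 (f = 445 - 7424 = -6979)
(b(33) + f) + 1/(-33747) = ((-250/13 - 25/26*33) - 6979) + 1/(-33747) = ((-250/13 - 825/26) - 6979) - 1/33747 = (-1325/26 - 6979) - 1/33747 = -182779/26 - 1/33747 = -6168242939/877422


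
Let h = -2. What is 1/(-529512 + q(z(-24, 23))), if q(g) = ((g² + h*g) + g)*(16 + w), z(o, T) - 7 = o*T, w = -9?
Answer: 1/1553478 ≈ 6.4372e-7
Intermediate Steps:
z(o, T) = 7 + T*o (z(o, T) = 7 + o*T = 7 + T*o)
q(g) = -7*g + 7*g² (q(g) = ((g² - 2*g) + g)*(16 - 9) = (g² - g)*7 = -7*g + 7*g²)
1/(-529512 + q(z(-24, 23))) = 1/(-529512 + 7*(7 + 23*(-24))*(-1 + (7 + 23*(-24)))) = 1/(-529512 + 7*(7 - 552)*(-1 + (7 - 552))) = 1/(-529512 + 7*(-545)*(-1 - 545)) = 1/(-529512 + 7*(-545)*(-546)) = 1/(-529512 + 2082990) = 1/1553478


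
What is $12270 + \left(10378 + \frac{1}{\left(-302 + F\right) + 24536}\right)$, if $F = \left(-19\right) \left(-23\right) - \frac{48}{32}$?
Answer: $\frac{1117429674}{49339} \approx 22648.0$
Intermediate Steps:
$F = \frac{871}{2}$ ($F = 437 - \frac{3}{2} = \frac{871}{2} \approx 435.5$)
$12270 + \left(10378 + \frac{1}{\left(-302 + F\right) + 24536}\right) = 12270 + \left(10378 + \frac{1}{\left(-302 + \frac{871}{2}\right) + 24536}\right) = 12270 + \left(10378 + \frac{1}{\frac{267}{2} + 24536}\right) = 12270 + \left(10378 + \frac{1}{\frac{49339}{2}}\right) = 12270 + \left(10378 + \frac{2}{49339}\right) = 12270 + \frac{512040144}{49339} = \frac{1117429674}{49339}$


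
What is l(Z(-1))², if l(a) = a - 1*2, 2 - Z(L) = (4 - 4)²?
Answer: 0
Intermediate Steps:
Z(L) = 2 (Z(L) = 2 - (4 - 4)² = 2 - 1*0² = 2 - 1*0 = 2 + 0 = 2)
l(a) = -2 + a (l(a) = a - 2 = -2 + a)
l(Z(-1))² = (-2 + 2)² = 0² = 0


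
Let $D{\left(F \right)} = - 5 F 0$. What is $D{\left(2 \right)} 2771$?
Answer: $0$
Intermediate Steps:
$D{\left(F \right)} = 0$
$D{\left(2 \right)} 2771 = 0 \cdot 2771 = 0$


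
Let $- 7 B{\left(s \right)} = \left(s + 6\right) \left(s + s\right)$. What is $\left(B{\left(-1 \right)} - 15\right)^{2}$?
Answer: $\frac{9025}{49} \approx 184.18$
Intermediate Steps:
$B{\left(s \right)} = - \frac{2 s \left(6 + s\right)}{7}$ ($B{\left(s \right)} = - \frac{\left(s + 6\right) \left(s + s\right)}{7} = - \frac{\left(6 + s\right) 2 s}{7} = - \frac{2 s \left(6 + s\right)}{7}$)
$\left(B{\left(-1 \right)} - 15\right)^{2} = \left(\left(- \frac{2}{7}\right) \left(-1\right) \left(6 - 1\right) - 15\right)^{2} = \left(\left(- \frac{2}{7}\right) \left(-1\right) 5 - 15\right)^{2} = \left(\frac{10}{7} - 15\right)^{2} = \left(- \frac{95}{7}\right)^{2} = \frac{9025}{49}$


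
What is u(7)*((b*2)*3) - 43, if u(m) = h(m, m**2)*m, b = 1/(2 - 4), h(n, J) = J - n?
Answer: -925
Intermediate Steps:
b = -1/2 (b = 1/(-2) = -1/2 ≈ -0.50000)
u(m) = m*(m**2 - m) (u(m) = (m**2 - m)*m = m*(m**2 - m))
u(7)*((b*2)*3) - 43 = (7**2*(-1 + 7))*(-1/2*2*3) - 43 = (49*6)*(-1*3) - 43 = 294*(-3) - 43 = -882 - 43 = -925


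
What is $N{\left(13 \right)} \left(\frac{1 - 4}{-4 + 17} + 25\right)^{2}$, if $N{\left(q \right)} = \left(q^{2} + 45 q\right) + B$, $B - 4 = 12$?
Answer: $\frac{79836680}{169} \approx 4.7241 \cdot 10^{5}$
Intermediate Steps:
$B = 16$ ($B = 4 + 12 = 16$)
$N{\left(q \right)} = 16 + q^{2} + 45 q$ ($N{\left(q \right)} = \left(q^{2} + 45 q\right) + 16 = 16 + q^{2} + 45 q$)
$N{\left(13 \right)} \left(\frac{1 - 4}{-4 + 17} + 25\right)^{2} = \left(16 + 13^{2} + 45 \cdot 13\right) \left(\frac{1 - 4}{-4 + 17} + 25\right)^{2} = \left(16 + 169 + 585\right) \left(- \frac{3}{13} + 25\right)^{2} = 770 \left(\left(-3\right) \frac{1}{13} + 25\right)^{2} = 770 \left(- \frac{3}{13} + 25\right)^{2} = 770 \left(\frac{322}{13}\right)^{2} = 770 \cdot \frac{103684}{169} = \frac{79836680}{169}$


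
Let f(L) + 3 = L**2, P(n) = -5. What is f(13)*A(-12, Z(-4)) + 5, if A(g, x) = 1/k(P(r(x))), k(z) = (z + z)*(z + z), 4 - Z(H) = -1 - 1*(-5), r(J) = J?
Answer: 333/50 ≈ 6.6600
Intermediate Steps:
Z(H) = 0 (Z(H) = 4 - (-1 - 1*(-5)) = 4 - (-1 + 5) = 4 - 1*4 = 4 - 4 = 0)
f(L) = -3 + L**2
k(z) = 4*z**2 (k(z) = (2*z)*(2*z) = 4*z**2)
A(g, x) = 1/100 (A(g, x) = 1/(4*(-5)**2) = 1/(4*25) = 1/100)
f(13)*A(-12, Z(-4)) + 5 = (-3 + 13**2)*(1/100) + 5 = (-3 + 169)*(1/100) + 5 = 166*(1/100) + 5 = 83/50 + 5 = 333/50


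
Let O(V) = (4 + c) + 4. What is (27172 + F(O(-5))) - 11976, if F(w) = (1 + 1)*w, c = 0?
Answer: 15212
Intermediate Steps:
O(V) = 8 (O(V) = (4 + 0) + 4 = 4 + 4 = 8)
F(w) = 2*w
(27172 + F(O(-5))) - 11976 = (27172 + 2*8) - 11976 = (27172 + 16) - 11976 = 27188 - 11976 = 15212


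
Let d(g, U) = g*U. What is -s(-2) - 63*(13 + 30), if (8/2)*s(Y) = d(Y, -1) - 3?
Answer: -10835/4 ≈ -2708.8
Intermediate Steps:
d(g, U) = U*g
s(Y) = -¾ - Y/4 (s(Y) = (-Y - 3)/4 = (-3 - Y)/4 = -¾ - Y/4)
-s(-2) - 63*(13 + 30) = -(-¾ - ¼*(-2)) - 63*(13 + 30) = -(-¾ + ½) - 63*43 = -1*(-¼) - 2709 = ¼ - 2709 = -10835/4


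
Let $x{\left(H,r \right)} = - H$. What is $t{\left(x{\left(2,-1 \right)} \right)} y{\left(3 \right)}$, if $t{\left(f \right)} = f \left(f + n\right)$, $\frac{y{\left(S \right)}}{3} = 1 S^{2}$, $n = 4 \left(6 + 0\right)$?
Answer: $-1188$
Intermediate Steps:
$n = 24$ ($n = 4 \cdot 6 = 24$)
$y{\left(S \right)} = 3 S^{2}$ ($y{\left(S \right)} = 3 \cdot 1 S^{2} = 3 S^{2}$)
$t{\left(f \right)} = f \left(24 + f\right)$ ($t{\left(f \right)} = f \left(f + 24\right) = f \left(24 + f\right)$)
$t{\left(x{\left(2,-1 \right)} \right)} y{\left(3 \right)} = \left(-1\right) 2 \left(24 - 2\right) 3 \cdot 3^{2} = - 2 \left(24 - 2\right) 3 \cdot 9 = \left(-2\right) 22 \cdot 27 = \left(-44\right) 27 = -1188$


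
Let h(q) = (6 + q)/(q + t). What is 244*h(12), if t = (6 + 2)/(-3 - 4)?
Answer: 7686/19 ≈ 404.53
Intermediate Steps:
t = -8/7 (t = 8/(-7) = 8*(-⅐) = -8/7 ≈ -1.1429)
h(q) = (6 + q)/(-8/7 + q) (h(q) = (6 + q)/(q - 8/7) = (6 + q)/(-8/7 + q))
244*h(12) = 244*(7*(6 + 12)/(-8 + 7*12)) = 244*(7*18/(-8 + 84)) = 244*(7*18/76) = 244*(7*(1/76)*18) = 244*(63/38) = 7686/19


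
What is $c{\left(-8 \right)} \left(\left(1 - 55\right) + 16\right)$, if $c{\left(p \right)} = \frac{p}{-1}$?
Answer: $-304$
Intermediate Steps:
$c{\left(p \right)} = - p$ ($c{\left(p \right)} = p \left(-1\right) = - p$)
$c{\left(-8 \right)} \left(\left(1 - 55\right) + 16\right) = \left(-1\right) \left(-8\right) \left(\left(1 - 55\right) + 16\right) = 8 \left(-54 + 16\right) = 8 \left(-38\right) = -304$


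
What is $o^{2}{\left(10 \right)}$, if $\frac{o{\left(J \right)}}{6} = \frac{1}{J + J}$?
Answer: $\frac{9}{100} \approx 0.09$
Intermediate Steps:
$o{\left(J \right)} = \frac{3}{J}$ ($o{\left(J \right)} = \frac{6}{J + J} = \frac{6}{2 J} = 6 \frac{1}{2 J} = \frac{3}{J}$)
$o^{2}{\left(10 \right)} = \left(\frac{3}{10}\right)^{2} = \frac{9}{100}$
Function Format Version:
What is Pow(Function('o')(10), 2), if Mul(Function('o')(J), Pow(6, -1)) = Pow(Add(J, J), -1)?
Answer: Rational(9, 100) ≈ 0.090000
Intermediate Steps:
Function('o')(J) = Mul(3, Pow(J, -1)) (Function('o')(J) = Mul(6, Pow(Add(J, J), -1)) = Mul(6, Pow(Mul(2, J), -1)) = Mul(6, Mul(Rational(1, 2), Pow(J, -1))) = Mul(3, Pow(J, -1)))
Pow(Function('o')(10), 2) = Pow(Mul(3, Pow(10, -1)), 2) = Pow(Mul(3, Rational(1, 10)), 2) = Pow(Rational(3, 10), 2) = Rational(9, 100)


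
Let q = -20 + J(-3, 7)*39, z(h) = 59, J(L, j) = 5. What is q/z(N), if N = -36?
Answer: 175/59 ≈ 2.9661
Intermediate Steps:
q = 175 (q = -20 + 5*39 = -20 + 195 = 175)
q/z(N) = 175/59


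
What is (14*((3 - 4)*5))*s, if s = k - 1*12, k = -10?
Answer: 1540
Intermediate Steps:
s = -22 (s = -10 - 1*12 = -10 - 12 = -22)
(14*((3 - 4)*5))*s = (14*((3 - 4)*5))*(-22) = (14*(-1*5))*(-22) = (14*(-5))*(-22) = -70*(-22) = 1540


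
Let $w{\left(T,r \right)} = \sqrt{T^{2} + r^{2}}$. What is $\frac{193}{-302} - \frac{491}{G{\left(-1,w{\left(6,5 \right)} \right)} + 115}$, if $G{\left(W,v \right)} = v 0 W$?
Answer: $- \frac{170477}{34730} \approx -4.9086$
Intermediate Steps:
$G{\left(W,v \right)} = 0$ ($G{\left(W,v \right)} = 0 W = 0$)
$\frac{193}{-302} - \frac{491}{G{\left(-1,w{\left(6,5 \right)} \right)} + 115} = \frac{193}{-302} - \frac{491}{0 + 115} = 193 \left(- \frac{1}{302}\right) - \frac{491}{115} = - \frac{193}{302} - \frac{491}{115} = - \frac{170477}{34730}$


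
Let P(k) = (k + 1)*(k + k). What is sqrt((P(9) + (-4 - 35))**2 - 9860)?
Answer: sqrt(10021) ≈ 100.10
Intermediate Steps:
P(k) = 2*k*(1 + k) (P(k) = (1 + k)*(2*k) = 2*k*(1 + k))
sqrt((P(9) + (-4 - 35))**2 - 9860) = sqrt((2*9*(1 + 9) + (-4 - 35))**2 - 9860) = sqrt((2*9*10 - 39)**2 - 9860) = sqrt((180 - 39)**2 - 9860) = sqrt(141**2 - 9860) = sqrt(19881 - 9860) = sqrt(10021)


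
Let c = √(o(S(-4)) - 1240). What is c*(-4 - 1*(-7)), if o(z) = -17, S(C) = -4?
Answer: 3*I*√1257 ≈ 106.36*I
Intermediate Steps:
c = I*√1257 (c = √(-17 - 1240) = √(-1257) = I*√1257 ≈ 35.454*I)
c*(-4 - 1*(-7)) = (I*√1257)*(-4 - 1*(-7)) = (I*√1257)*(-4 + 7) = (I*√1257)*3 = 3*I*√1257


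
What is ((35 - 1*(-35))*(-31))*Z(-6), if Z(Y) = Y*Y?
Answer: -78120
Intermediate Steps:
Z(Y) = Y**2
((35 - 1*(-35))*(-31))*Z(-6) = ((35 - 1*(-35))*(-31))*(-6)**2 = ((35 + 35)*(-31))*36 = (70*(-31))*36 = -2170*36 = -78120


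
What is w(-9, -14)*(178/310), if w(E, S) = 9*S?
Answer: -11214/155 ≈ -72.348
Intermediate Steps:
w(-9, -14)*(178/310) = (9*(-14))*(178/310) = -22428/310 = -126*89/155 = -11214/155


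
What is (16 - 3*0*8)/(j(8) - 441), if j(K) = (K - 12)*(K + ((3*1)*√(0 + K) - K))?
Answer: -784/21481 + 128*√2/64443 ≈ -0.033688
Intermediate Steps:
j(K) = 3*√K*(-12 + K) (j(K) = (-12 + K)*(K + (3*√K - K)) = (-12 + K)*(K + (-K + 3*√K)) = (-12 + K)*(3*√K) = 3*√K*(-12 + K))
(16 - 3*0*8)/(j(8) - 441) = (16 - 3*0*8)/(3*√8*(-12 + 8) - 441) = (16 + 0*8)/(3*(2*√2)*(-4) - 441) = (16 + 0)/(-24*√2 - 441) = 16/(-441 - 24*√2)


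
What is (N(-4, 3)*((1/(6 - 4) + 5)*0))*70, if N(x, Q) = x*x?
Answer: 0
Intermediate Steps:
N(x, Q) = x²
(N(-4, 3)*((1/(6 - 4) + 5)*0))*70 = ((-4)²*((1/(6 - 4) + 5)*0))*70 = (16*((1/2 + 5)*0))*70 = (16*((½ + 5)*0))*70 = (16*((11/2)*0))*70 = (16*0)*70 = 0*70 = 0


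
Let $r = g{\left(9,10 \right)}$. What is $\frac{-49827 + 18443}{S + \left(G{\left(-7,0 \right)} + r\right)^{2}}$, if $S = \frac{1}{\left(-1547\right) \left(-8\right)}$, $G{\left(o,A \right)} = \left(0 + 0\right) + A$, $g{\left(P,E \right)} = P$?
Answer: $- \frac{388408384}{1002457} \approx -387.46$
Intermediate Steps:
$G{\left(o,A \right)} = A$ ($G{\left(o,A \right)} = 0 + A = A$)
$S = \frac{1}{12376} \approx 8.0802 \cdot 10^{-5}$
$r = 9$
$\frac{-49827 + 18443}{S + \left(G{\left(-7,0 \right)} + r\right)^{2}} = \frac{-49827 + 18443}{\frac{1}{12376} + \left(0 + 9\right)^{2}} = - \frac{31384}{\frac{1}{12376} + 9^{2}} = - \frac{31384}{\frac{1}{12376} + 81} = - \frac{31384}{\frac{1002457}{12376}} = \left(-31384\right) \frac{12376}{1002457} = - \frac{388408384}{1002457}$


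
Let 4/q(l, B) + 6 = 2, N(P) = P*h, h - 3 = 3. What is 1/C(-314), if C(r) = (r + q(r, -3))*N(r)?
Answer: 1/593460 ≈ 1.6850e-6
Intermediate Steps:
h = 6 (h = 3 + 3 = 6)
N(P) = 6*P (N(P) = P*6 = 6*P)
q(l, B) = -1 (q(l, B) = 4/(-6 + 2) = 4/(-4) = 4*(-¼) = -1)
C(r) = 6*r*(-1 + r) (C(r) = (r - 1)*(6*r) = (-1 + r)*(6*r) = 6*r*(-1 + r))
1/C(-314) = 1/(6*(-314)*(-1 - 314)) = 1/(6*(-314)*(-315)) = 1/593460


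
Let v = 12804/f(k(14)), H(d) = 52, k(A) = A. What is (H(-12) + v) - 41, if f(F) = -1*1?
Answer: -12793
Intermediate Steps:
f(F) = -1
v = -12804 (v = 12804/(-1) = 12804*(-1) = -12804)
(H(-12) + v) - 41 = (52 - 12804) - 41 = -12752 - 41 = -12793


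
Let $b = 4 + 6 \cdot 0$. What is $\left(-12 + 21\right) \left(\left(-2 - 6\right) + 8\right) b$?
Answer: $0$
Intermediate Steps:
$b = 4$ ($b = 4 + 0 = 4$)
$\left(-12 + 21\right) \left(\left(-2 - 6\right) + 8\right) b = \left(-12 + 21\right) \left(\left(-2 - 6\right) + 8\right) 4 = 9 \left(-8 + 8\right) 4 = 9 \cdot 0 \cdot 4 = 0 \cdot 4 = 0$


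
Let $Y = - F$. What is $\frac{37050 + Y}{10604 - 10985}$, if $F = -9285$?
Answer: $- \frac{15445}{127} \approx -121.61$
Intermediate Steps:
$Y = 9285$ ($Y = \left(-1\right) \left(-9285\right) = 9285$)
$\frac{37050 + Y}{10604 - 10985} = \frac{37050 + 9285}{10604 - 10985} = \frac{46335}{-381} = 46335 \left(- \frac{1}{381}\right) = - \frac{15445}{127}$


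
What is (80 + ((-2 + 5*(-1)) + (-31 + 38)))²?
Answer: 6400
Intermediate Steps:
(80 + ((-2 + 5*(-1)) + (-31 + 38)))² = (80 + ((-2 - 5) + 7))² = (80 + (-7 + 7))² = (80 + 0)² = 80² = 6400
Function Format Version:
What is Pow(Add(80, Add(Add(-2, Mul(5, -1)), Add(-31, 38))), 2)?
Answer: 6400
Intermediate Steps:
Pow(Add(80, Add(Add(-2, Mul(5, -1)), Add(-31, 38))), 2) = Pow(Add(80, Add(Add(-2, -5), 7)), 2) = Pow(Add(80, Add(-7, 7)), 2) = Pow(Add(80, 0), 2) = Pow(80, 2) = 6400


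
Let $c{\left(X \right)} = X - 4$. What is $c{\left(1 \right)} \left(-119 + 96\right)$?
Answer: $69$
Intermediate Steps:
$c{\left(X \right)} = -4 + X$ ($c{\left(X \right)} = X - 4 = -4 + X$)
$c{\left(1 \right)} \left(-119 + 96\right) = \left(-4 + 1\right) \left(-119 + 96\right) = \left(-3\right) \left(-23\right) = 69$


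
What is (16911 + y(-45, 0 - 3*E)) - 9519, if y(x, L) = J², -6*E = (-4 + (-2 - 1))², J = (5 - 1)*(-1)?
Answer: 7408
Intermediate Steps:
J = -4 (J = 4*(-1) = -4)
E = -49/6 (E = -(-4 + (-2 - 1))²/6 = -(-4 - 3)²/6 = -⅙*(-7)² = -⅙*49 = -49/6 ≈ -8.1667)
y(x, L) = 16 (y(x, L) = (-4)² = 16)
(16911 + y(-45, 0 - 3*E)) - 9519 = (16911 + 16) - 9519 = 16927 - 9519 = 7408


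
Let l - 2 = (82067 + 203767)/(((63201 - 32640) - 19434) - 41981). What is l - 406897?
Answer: -6277312082/15427 ≈ -4.0690e+5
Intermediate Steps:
l = -112063/15427 (l = 2 + (82067 + 203767)/(((63201 - 32640) - 19434) - 41981) = 2 + 285834/((30561 - 19434) - 41981) = 2 + 285834/(11127 - 41981) = 2 + 285834/(-30854) = 2 + 285834*(-1/30854) = 2 - 142917/15427 = -112063/15427 ≈ -7.2641)
l - 406897 = -112063/15427 - 406897 = -6277312082/15427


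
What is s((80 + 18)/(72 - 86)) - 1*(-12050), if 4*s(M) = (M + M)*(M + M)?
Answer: 12099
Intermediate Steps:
s(M) = M**2 (s(M) = ((M + M)*(M + M))/4 = ((2*M)*(2*M))/4 = (4*M**2)/4 = M**2)
s((80 + 18)/(72 - 86)) - 1*(-12050) = ((80 + 18)/(72 - 86))**2 - 1*(-12050) = (98/(-14))**2 + 12050 = (98*(-1/14))**2 + 12050 = (-7)**2 + 12050 = 49 + 12050 = 12099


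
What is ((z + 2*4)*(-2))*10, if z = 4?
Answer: -240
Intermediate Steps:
((z + 2*4)*(-2))*10 = ((4 + 2*4)*(-2))*10 = ((4 + 8)*(-2))*10 = (12*(-2))*10 = -24*10 = -240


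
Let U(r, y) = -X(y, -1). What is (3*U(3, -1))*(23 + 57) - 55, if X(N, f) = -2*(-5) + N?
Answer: -2215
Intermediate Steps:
X(N, f) = 10 + N
U(r, y) = -10 - y (U(r, y) = -(10 + y) = -10 - y)
(3*U(3, -1))*(23 + 57) - 55 = (3*(-10 - 1*(-1)))*(23 + 57) - 55 = (3*(-10 + 1))*80 - 55 = (3*(-9))*80 - 55 = -27*80 - 55 = -2160 - 55 = -2215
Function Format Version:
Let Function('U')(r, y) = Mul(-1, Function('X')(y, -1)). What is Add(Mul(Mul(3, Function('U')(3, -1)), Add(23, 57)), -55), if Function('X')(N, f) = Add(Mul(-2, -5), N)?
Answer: -2215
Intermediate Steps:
Function('X')(N, f) = Add(10, N)
Function('U')(r, y) = Add(-10, Mul(-1, y)) (Function('U')(r, y) = Mul(-1, Add(10, y)) = Add(-10, Mul(-1, y)))
Add(Mul(Mul(3, Function('U')(3, -1)), Add(23, 57)), -55) = Add(Mul(Mul(3, Add(-10, Mul(-1, -1))), Add(23, 57)), -55) = Add(Mul(Mul(3, Add(-10, 1)), 80), -55) = Add(Mul(Mul(3, -9), 80), -55) = Add(Mul(-27, 80), -55) = Add(-2160, -55) = -2215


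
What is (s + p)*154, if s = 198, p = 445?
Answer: 99022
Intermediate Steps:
(s + p)*154 = (198 + 445)*154 = 643*154 = 99022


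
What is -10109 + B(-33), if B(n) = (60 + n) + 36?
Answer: -10046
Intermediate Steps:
B(n) = 96 + n
-10109 + B(-33) = -10109 + (96 - 33) = -10109 + 63 = -10046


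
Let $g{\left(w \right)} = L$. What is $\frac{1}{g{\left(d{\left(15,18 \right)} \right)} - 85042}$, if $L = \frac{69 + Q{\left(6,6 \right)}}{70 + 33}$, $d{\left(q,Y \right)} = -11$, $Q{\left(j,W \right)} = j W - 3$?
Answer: $- \frac{103}{8759224} \approx -1.1759 \cdot 10^{-5}$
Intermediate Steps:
$Q{\left(j,W \right)} = -3 + W j$ ($Q{\left(j,W \right)} = W j - 3 = -3 + W j$)
$L = \frac{102}{103}$ ($L = \frac{69 + \left(-3 + 6 \cdot 6\right)}{70 + 33} = \frac{69 + \left(-3 + 36\right)}{103} = \left(69 + 33\right) \frac{1}{103} = 102 \cdot \frac{1}{103} = \frac{102}{103} \approx 0.99029$)
$g{\left(w \right)} = \frac{102}{103}$
$\frac{1}{g{\left(d{\left(15,18 \right)} \right)} - 85042} = \frac{1}{\frac{102}{103} - 85042} = \frac{1}{- \frac{8759224}{103}} = - \frac{103}{8759224}$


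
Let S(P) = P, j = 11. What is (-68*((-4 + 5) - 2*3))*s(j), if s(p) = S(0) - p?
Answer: -3740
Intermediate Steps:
s(p) = -p (s(p) = 0 - p = -p)
(-68*((-4 + 5) - 2*3))*s(j) = (-68*((-4 + 5) - 2*3))*(-1*11) = -68*(1 - 6)*(-11) = -68*(-5)*(-11) = 340*(-11) = -3740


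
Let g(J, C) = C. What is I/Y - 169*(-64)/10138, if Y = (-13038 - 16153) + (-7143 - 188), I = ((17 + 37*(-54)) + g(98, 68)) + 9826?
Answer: 157399979/185130018 ≈ 0.85021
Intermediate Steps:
I = 7913 (I = ((17 + 37*(-54)) + 68) + 9826 = ((17 - 1998) + 68) + 9826 = (-1981 + 68) + 9826 = -1913 + 9826 = 7913)
Y = -36522 (Y = -29191 - 7331 = -36522)
I/Y - 169*(-64)/10138 = 7913/(-36522) - 169*(-64)/10138 = 7913*(-1/36522) + 10816*(1/10138) = -7913/36522 + 5408/5069 = 157399979/185130018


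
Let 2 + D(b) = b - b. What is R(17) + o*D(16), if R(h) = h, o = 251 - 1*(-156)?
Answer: -797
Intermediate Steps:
o = 407 (o = 251 + 156 = 407)
D(b) = -2 (D(b) = -2 + (b - b) = -2 + 0 = -2)
R(17) + o*D(16) = 17 + 407*(-2) = 17 - 814 = -797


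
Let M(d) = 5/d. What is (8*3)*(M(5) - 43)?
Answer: -1008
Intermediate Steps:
(8*3)*(M(5) - 43) = (8*3)*(5/5 - 43) = 24*(5*(⅕) - 43) = 24*(1 - 43) = 24*(-42) = -1008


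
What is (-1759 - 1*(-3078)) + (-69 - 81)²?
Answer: 23819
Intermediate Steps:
(-1759 - 1*(-3078)) + (-69 - 81)² = (-1759 + 3078) + (-150)² = 1319 + 22500 = 23819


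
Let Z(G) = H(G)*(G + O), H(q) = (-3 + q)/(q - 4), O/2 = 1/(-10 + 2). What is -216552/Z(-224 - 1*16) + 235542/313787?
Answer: 22125126013430/24425493867 ≈ 905.82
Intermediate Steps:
O = -¼ (O = 2/(-10 + 2) = 2/(-8) = 2*(-⅛) = -¼ ≈ -0.25000)
H(q) = (-3 + q)/(-4 + q)
Z(G) = (-3 + G)*(-¼ + G)/(-4 + G) (Z(G) = ((-3 + G)/(-4 + G))*(G - ¼) = ((-3 + G)/(-4 + G))*(-¼ + G) = (-3 + G)*(-¼ + G)/(-4 + G))
-216552/Z(-224 - 1*16) + 235542/313787 = -216552*4*(-4 + (-224 - 1*16))/((-1 + 4*(-224 - 1*16))*(-3 + (-224 - 1*16))) + 235542/313787 = -216552*4*(-4 + (-224 - 16))/((-1 + 4*(-224 - 16))*(-3 + (-224 - 16))) + 235542*(1/313787) = -216552*4*(-4 - 240)/((-1 + 4*(-240))*(-3 - 240)) + 235542/313787 = -216552*976/(243*(-1 - 960)) + 235542/313787 = -216552/((¼)*(-1/244)*(-961)*(-243)) + 235542/313787 = -216552/(-233523/976) + 235542/313787 = -216552*(-976/233523) + 235542/313787 = 70451584/77841 + 235542/313787 = 22125126013430/24425493867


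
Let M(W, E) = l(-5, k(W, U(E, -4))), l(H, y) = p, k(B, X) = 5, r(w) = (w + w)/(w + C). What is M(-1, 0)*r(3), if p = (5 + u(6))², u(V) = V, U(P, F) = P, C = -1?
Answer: 363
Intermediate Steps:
r(w) = 2*w/(-1 + w) (r(w) = (w + w)/(w - 1) = (2*w)/(-1 + w) = 2*w/(-1 + w))
p = 121 (p = (5 + 6)² = 11² = 121)
l(H, y) = 121
M(W, E) = 121
M(-1, 0)*r(3) = 121*(2*3/(-1 + 3)) = 121*(2*3/2) = 121*(2*3*(½)) = 121*3 = 363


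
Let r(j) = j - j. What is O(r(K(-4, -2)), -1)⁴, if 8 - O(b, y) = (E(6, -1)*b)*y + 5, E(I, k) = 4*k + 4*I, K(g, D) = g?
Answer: 81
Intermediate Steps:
r(j) = 0
E(I, k) = 4*I + 4*k
O(b, y) = 3 - 20*b*y (O(b, y) = 8 - (((4*6 + 4*(-1))*b)*y + 5) = 8 - (((24 - 4)*b)*y + 5) = 8 - ((20*b)*y + 5) = 8 - (20*b*y + 5) = 8 - (5 + 20*b*y) = 8 + (-5 - 20*b*y) = 3 - 20*b*y)
O(r(K(-4, -2)), -1)⁴ = (3 - 20*0*(-1))⁴ = (3 + 0)⁴ = 3⁴ = 81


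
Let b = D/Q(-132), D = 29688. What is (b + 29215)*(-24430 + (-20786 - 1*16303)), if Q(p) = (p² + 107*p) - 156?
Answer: -235519462638/131 ≈ -1.7979e+9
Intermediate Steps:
Q(p) = -156 + p² + 107*p
b = 1237/131 (b = 29688/(-156 + (-132)² + 107*(-132)) = 29688/(-156 + 17424 - 14124) = 29688/3144 = 29688*(1/3144) = 1237/131 ≈ 9.4427)
(b + 29215)*(-24430 + (-20786 - 1*16303)) = (1237/131 + 29215)*(-24430 + (-20786 - 1*16303)) = 3828402*(-24430 + (-20786 - 16303))/131 = 3828402*(-24430 - 37089)/131 = (3828402/131)*(-61519) = -235519462638/131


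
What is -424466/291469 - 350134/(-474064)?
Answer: -49585421489/69087480008 ≈ -0.71772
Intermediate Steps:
-424466/291469 - 350134/(-474064) = -424466*1/291469 - 350134*(-1/474064) = -424466/291469 + 175067/237032 = -49585421489/69087480008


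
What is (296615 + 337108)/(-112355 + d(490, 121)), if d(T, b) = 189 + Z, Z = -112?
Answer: -211241/37426 ≈ -5.6442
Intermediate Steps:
d(T, b) = 77 (d(T, b) = 189 - 112 = 77)
(296615 + 337108)/(-112355 + d(490, 121)) = (296615 + 337108)/(-112355 + 77) = 633723/(-112278) = 633723*(-1/112278) = -211241/37426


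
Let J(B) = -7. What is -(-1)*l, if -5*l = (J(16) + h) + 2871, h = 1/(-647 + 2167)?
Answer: -4353281/7600 ≈ -572.80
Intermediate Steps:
h = 1/1520 ≈ 0.00065789
l = -4353281/7600 (l = -((-7 + 1/1520) + 2871)/5 = -(-10639/1520 + 2871)/5 = -⅕*4353281/1520 = -4353281/7600 ≈ -572.80)
-(-1)*l = -(-1)*(-4353281)/7600 = -1*4353281/7600 = -4353281/7600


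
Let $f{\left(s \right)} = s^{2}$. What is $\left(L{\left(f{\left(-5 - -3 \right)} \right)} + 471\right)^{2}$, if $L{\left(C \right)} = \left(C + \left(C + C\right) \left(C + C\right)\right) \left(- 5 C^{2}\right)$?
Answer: $24690961$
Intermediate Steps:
$L{\left(C \right)} = - 5 C^{2} \left(C + 4 C^{2}\right)$ ($L{\left(C \right)} = \left(C + 2 C 2 C\right) \left(- 5 C^{2}\right) = \left(C + 4 C^{2}\right) \left(- 5 C^{2}\right) = - 5 C^{2} \left(C + 4 C^{2}\right)$)
$\left(L{\left(f{\left(-5 - -3 \right)} \right)} + 471\right)^{2} = \left(\left(\left(-5 - -3\right)^{2}\right)^{3} \left(-5 - 20 \left(-5 - -3\right)^{2}\right) + 471\right)^{2} = \left(\left(\left(-5 + 3\right)^{2}\right)^{3} \left(-5 - 20 \left(-5 + 3\right)^{2}\right) + 471\right)^{2} = \left(\left(\left(-2\right)^{2}\right)^{3} \left(-5 - 20 \left(-2\right)^{2}\right) + 471\right)^{2} = \left(4^{3} \left(-5 - 80\right) + 471\right)^{2} = \left(64 \left(-5 - 80\right) + 471\right)^{2} = \left(64 \left(-85\right) + 471\right)^{2} = \left(-5440 + 471\right)^{2} = \left(-4969\right)^{2} = 24690961$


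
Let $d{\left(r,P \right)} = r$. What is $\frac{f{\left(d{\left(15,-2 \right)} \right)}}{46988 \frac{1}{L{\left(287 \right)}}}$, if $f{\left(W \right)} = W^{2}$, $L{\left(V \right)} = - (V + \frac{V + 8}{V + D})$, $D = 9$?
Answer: $- \frac{19180575}{13908448} \approx -1.3791$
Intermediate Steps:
$L{\left(V \right)} = - V - \frac{8 + V}{9 + V}$ ($L{\left(V \right)} = - (V + \frac{V + 8}{V + 9}) = - (V + \frac{8 + V}{9 + V}) = - V - \frac{8 + V}{9 + V}$)
$\frac{f{\left(d{\left(15,-2 \right)} \right)}}{46988 \frac{1}{L{\left(287 \right)}}} = \frac{15^{2}}{46988 \frac{1}{\frac{1}{9 + 287} \left(-8 - 287^{2} - 2870\right)}} = \frac{225}{46988 \frac{1}{\frac{1}{296} \left(-8 - 82369 - 2870\right)}} = \frac{225}{46988 \frac{1}{\frac{1}{296} \left(-85247\right)}} = \frac{225}{46988 \frac{1}{- \frac{85247}{296}}} = \frac{225}{46988 \left(- \frac{296}{85247}\right)} = \frac{225}{- \frac{13908448}{85247}} = 225 \left(- \frac{85247}{13908448}\right) = - \frac{19180575}{13908448}$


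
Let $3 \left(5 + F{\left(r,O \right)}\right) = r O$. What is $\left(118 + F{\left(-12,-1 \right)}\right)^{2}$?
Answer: $13689$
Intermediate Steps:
$F{\left(r,O \right)} = -5 + \frac{O r}{3}$ ($F{\left(r,O \right)} = -5 + \frac{r O}{3} = -5 + \frac{O r}{3}$)
$\left(118 + F{\left(-12,-1 \right)}\right)^{2} = \left(118 - \left(5 + \frac{1}{3} \left(-12\right)\right)\right)^{2} = \left(118 + \left(-5 + 4\right)\right)^{2} = \left(118 - 1\right)^{2} = 117^{2} = 13689$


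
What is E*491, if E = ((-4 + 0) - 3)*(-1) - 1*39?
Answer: -15712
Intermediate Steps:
E = -32 (E = (-4 - 3)*(-1) - 39 = -7*(-1) - 39 = 7 - 39 = -32)
E*491 = -32*491 = -15712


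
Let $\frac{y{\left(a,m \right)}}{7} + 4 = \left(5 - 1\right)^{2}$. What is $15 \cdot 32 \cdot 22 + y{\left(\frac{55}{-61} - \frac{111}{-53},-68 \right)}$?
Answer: $10644$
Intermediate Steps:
$y{\left(a,m \right)} = 84$ ($y{\left(a,m \right)} = -28 + 7 \left(5 - 1\right)^{2} = -28 + 7 \cdot 4^{2} = -28 + 7 \cdot 16 = -28 + 112 = 84$)
$15 \cdot 32 \cdot 22 + y{\left(\frac{55}{-61} - \frac{111}{-53},-68 \right)} = 15 \cdot 32 \cdot 22 + 84 = 480 \cdot 22 + 84 = 10560 + 84 = 10644$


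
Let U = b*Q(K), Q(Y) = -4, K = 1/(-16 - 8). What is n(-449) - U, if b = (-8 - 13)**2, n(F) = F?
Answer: 1315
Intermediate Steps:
K = -1/24 (K = 1/(-24) = -1/24 ≈ -0.041667)
b = 441 (b = (-21)**2 = 441)
U = -1764 (U = 441*(-4) = -1764)
n(-449) - U = -449 - 1*(-1764) = -449 + 1764 = 1315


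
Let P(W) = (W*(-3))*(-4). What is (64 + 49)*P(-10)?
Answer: -13560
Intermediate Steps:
P(W) = 12*W (P(W) = -3*W*(-4) = 12*W)
(64 + 49)*P(-10) = (64 + 49)*(12*(-10)) = 113*(-120) = -13560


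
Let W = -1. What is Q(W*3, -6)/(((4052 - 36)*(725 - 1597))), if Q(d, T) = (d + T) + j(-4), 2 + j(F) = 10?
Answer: 1/3501952 ≈ 2.8555e-7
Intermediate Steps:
j(F) = 8 (j(F) = -2 + 10 = 8)
Q(d, T) = 8 + T + d (Q(d, T) = (d + T) + 8 = (T + d) + 8 = 8 + T + d)
Q(W*3, -6)/(((4052 - 36)*(725 - 1597))) = (8 - 6 - 1*3)/(((4052 - 36)*(725 - 1597))) = (8 - 6 - 3)/((4016*(-872))) = -1/(-3501952) = -1*(-1/3501952) = 1/3501952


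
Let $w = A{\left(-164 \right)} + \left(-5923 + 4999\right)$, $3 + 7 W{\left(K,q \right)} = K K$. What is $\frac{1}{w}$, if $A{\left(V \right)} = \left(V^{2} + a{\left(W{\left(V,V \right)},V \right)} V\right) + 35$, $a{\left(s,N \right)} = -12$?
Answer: $\frac{1}{27975} \approx 3.5746 \cdot 10^{-5}$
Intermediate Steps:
$W{\left(K,q \right)} = - \frac{3}{7} + \frac{K^{2}}{7}$ ($W{\left(K,q \right)} = - \frac{3}{7} + \frac{K K}{7} = - \frac{3}{7} + \frac{K^{2}}{7}$)
$A{\left(V \right)} = 35 + V^{2} - 12 V$ ($A{\left(V \right)} = \left(V^{2} - 12 V\right) + 35 = 35 + V^{2} - 12 V$)
$w = 27975$ ($w = \left(35 + \left(-164\right)^{2} - -1968\right) + \left(-5923 + 4999\right) = \left(35 + 26896 + 1968\right) - 924 = 28899 - 924 = 27975$)
$\frac{1}{w} = \frac{1}{27975}$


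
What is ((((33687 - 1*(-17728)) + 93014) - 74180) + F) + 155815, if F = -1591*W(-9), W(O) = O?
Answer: 240383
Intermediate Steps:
F = 14319 (F = -1591*(-9) = 14319)
((((33687 - 1*(-17728)) + 93014) - 74180) + F) + 155815 = ((((33687 - 1*(-17728)) + 93014) - 74180) + 14319) + 155815 = ((((33687 + 17728) + 93014) - 74180) + 14319) + 155815 = (((51415 + 93014) - 74180) + 14319) + 155815 = ((144429 - 74180) + 14319) + 155815 = (70249 + 14319) + 155815 = 84568 + 155815 = 240383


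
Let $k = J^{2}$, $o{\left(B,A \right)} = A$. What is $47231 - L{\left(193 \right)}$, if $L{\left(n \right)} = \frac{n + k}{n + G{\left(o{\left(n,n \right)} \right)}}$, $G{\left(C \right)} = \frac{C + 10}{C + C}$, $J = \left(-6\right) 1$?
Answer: $\frac{3528114537}{74701} \approx 47230.0$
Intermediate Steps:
$J = -6$
$G{\left(C \right)} = \frac{10 + C}{2 C}$
$k = 36$ ($k = \left(-6\right)^{2} = 36$)
$L{\left(n \right)} = \frac{36 + n}{n + \frac{10 + n}{2 n}}$ ($L{\left(n \right)} = \frac{n + 36}{n + \frac{10 + n}{2 n}} = \frac{36 + n}{n + \frac{10 + n}{2 n}}$)
$47231 - L{\left(193 \right)} = 47231 - 2 \cdot 193 \frac{1}{10 + 193 + 2 \cdot 193^{2}} \left(36 + 193\right) = 47231 - 2 \cdot 193 \frac{1}{10 + 193 + 2 \cdot 37249} \cdot 229 = 47231 - 2 \cdot 193 \frac{1}{10 + 193 + 74498} \cdot 229 = 47231 - 2 \cdot 193 \cdot \frac{1}{74701} \cdot 229 = 47231 - \frac{88394}{74701} = \frac{3528114537}{74701}$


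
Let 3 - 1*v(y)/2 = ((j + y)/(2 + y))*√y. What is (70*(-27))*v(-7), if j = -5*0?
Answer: -11340 + 5292*I*√7 ≈ -11340.0 + 14001.0*I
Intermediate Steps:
j = 0
v(y) = 6 - 2*y^(3/2)/(2 + y) (v(y) = 6 - 2*(0 + y)/(2 + y)*√y = 6 - 2*y/(2 + y)*√y = 6 - 2*y^(3/2)/(2 + y))
(70*(-27))*v(-7) = (70*(-27))*(2*(6 - (-7)^(3/2) + 3*(-7))/(2 - 7)) = -3780*(6 - (-7)*I*√7 - 21)/(-5) = -3780*(-1)*(6 + 7*I*√7 - 21)/5 = -3780*(-1)*(-15 + 7*I*√7)/5 = -1890*(6 - 14*I*√7/5) = -11340 + 5292*I*√7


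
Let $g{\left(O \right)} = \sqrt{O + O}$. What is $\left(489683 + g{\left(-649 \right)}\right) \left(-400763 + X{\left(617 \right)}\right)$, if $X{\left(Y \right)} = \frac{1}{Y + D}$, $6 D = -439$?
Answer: $- \frac{640353397246829}{3263} - \frac{1307689663 i \sqrt{1298}}{3263} \approx -1.9625 \cdot 10^{11} - 1.4439 \cdot 10^{7} i$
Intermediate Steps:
$D = - \frac{439}{6}$ ($D = \frac{1}{6} \left(-439\right) = - \frac{439}{6} \approx -73.167$)
$g{\left(O \right)} = \sqrt{2} \sqrt{O}$ ($g{\left(O \right)} = \sqrt{2 O} = \sqrt{2} \sqrt{O}$)
$X{\left(Y \right)} = \frac{1}{- \frac{439}{6} + Y}$ ($X{\left(Y \right)} = \frac{1}{Y - \frac{439}{6}} = \frac{1}{- \frac{439}{6} + Y}$)
$\left(489683 + g{\left(-649 \right)}\right) \left(-400763 + X{\left(617 \right)}\right) = \left(489683 + \sqrt{2} \sqrt{-649}\right) \left(-400763 + \frac{6}{-439 + 6 \cdot 617}\right) = \left(489683 + \sqrt{2} i \sqrt{649}\right) \left(-400763 + \frac{6}{-439 + 3702}\right) = \left(489683 + i \sqrt{1298}\right) \left(-400763 + \frac{6}{3263}\right) = \left(489683 + i \sqrt{1298}\right) \left(- \frac{1307689663}{3263}\right) = - \frac{640353397246829}{3263} - \frac{1307689663 i \sqrt{1298}}{3263}$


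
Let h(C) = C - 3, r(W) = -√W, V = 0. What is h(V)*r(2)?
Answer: 3*√2 ≈ 4.2426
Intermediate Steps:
h(C) = -3 + C
h(V)*r(2) = (-3 + 0)*(-√2) = -(-3)*√2 = 3*√2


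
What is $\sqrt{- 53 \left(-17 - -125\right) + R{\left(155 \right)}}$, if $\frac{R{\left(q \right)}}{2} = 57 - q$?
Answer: $4 i \sqrt{370} \approx 76.942 i$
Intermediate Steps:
$R{\left(q \right)} = 114 - 2 q$ ($R{\left(q \right)} = 2 \left(57 - q\right) = 114 - 2 q$)
$\sqrt{- 53 \left(-17 - -125\right) + R{\left(155 \right)}} = \sqrt{- 53 \left(-17 - -125\right) + \left(114 - 310\right)} = \sqrt{- 53 \left(-17 + 125\right) + \left(114 - 310\right)} = \sqrt{\left(-53\right) 108 - 196} = \sqrt{-5724 - 196} = \sqrt{-5920} = 4 i \sqrt{370}$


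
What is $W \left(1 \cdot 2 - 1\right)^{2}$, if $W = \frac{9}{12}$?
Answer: $\frac{3}{4} \approx 0.75$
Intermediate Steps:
$W = \frac{3}{4}$ ($W = 9 \cdot \frac{1}{12} = \frac{3}{4} \approx 0.75$)
$W \left(1 \cdot 2 - 1\right)^{2} = \frac{3 \left(1 \cdot 2 - 1\right)^{2}}{4} = \frac{3 \left(2 - 1\right)^{2}}{4} = \frac{3 \cdot 1^{2}}{4} = \frac{3}{4} \cdot 1 = \frac{3}{4}$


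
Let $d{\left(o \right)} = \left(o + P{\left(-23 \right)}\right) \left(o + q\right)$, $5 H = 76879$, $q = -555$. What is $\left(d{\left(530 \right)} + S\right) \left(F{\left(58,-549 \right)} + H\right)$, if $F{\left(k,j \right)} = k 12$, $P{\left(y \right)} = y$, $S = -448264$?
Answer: $- \frac{37040597101}{5} \approx -7.4081 \cdot 10^{9}$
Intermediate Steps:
$F{\left(k,j \right)} = 12 k$
$H = \frac{76879}{5}$ ($H = \frac{1}{5} \cdot 76879 = \frac{76879}{5} \approx 15376.0$)
$d{\left(o \right)} = \left(-555 + o\right) \left(-23 + o\right)$ ($d{\left(o \right)} = \left(o - 23\right) \left(o - 555\right) = \left(-23 + o\right) \left(-555 + o\right) = \left(-555 + o\right) \left(-23 + o\right)$)
$\left(d{\left(530 \right)} + S\right) \left(F{\left(58,-549 \right)} + H\right) = \left(\left(12765 + 530^{2} - 306340\right) - 448264\right) \left(12 \cdot 58 + \frac{76879}{5}\right) = \left(\left(12765 + 280900 - 306340\right) - 448264\right) \left(696 + \frac{76879}{5}\right) = \left(-12675 - 448264\right) \frac{80359}{5} = \left(-460939\right) \frac{80359}{5} = - \frac{37040597101}{5}$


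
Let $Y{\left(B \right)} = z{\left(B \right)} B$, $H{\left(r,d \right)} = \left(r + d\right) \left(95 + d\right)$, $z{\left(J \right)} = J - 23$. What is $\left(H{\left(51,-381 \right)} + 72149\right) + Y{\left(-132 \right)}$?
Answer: $186989$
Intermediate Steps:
$z{\left(J \right)} = -23 + J$
$H{\left(r,d \right)} = \left(95 + d\right) \left(d + r\right)$ ($H{\left(r,d \right)} = \left(d + r\right) \left(95 + d\right) = \left(95 + d\right) \left(d + r\right)$)
$Y{\left(B \right)} = B \left(-23 + B\right)$ ($Y{\left(B \right)} = \left(-23 + B\right) B = B \left(-23 + B\right)$)
$\left(H{\left(51,-381 \right)} + 72149\right) + Y{\left(-132 \right)} = \left(\left(\left(-381\right)^{2} + 95 \left(-381\right) + 95 \cdot 51 - 19431\right) + 72149\right) - 132 \left(-23 - 132\right) = \left(\left(145161 - 36195 + 4845 - 19431\right) + 72149\right) - -20460 = \left(94380 + 72149\right) + 20460 = 166529 + 20460 = 186989$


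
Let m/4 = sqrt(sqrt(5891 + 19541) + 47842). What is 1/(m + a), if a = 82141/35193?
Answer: 1/(82141/35193 + 4*sqrt(47842 + 34*sqrt(22))) ≈ 0.0011380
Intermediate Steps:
m = 4*sqrt(47842 + 34*sqrt(22)) (m = 4*sqrt(sqrt(5891 + 19541) + 47842) = 4*sqrt(sqrt(25432) + 47842) = 4*sqrt(34*sqrt(22) + 47842) = 4*sqrt(47842 + 34*sqrt(22)) ≈ 876.37)
a = 82141/35193 (a = 82141*(1/35193) = 82141/35193 ≈ 2.3340)
1/(m + a) = 1/(4*sqrt(47842 + 34*sqrt(22)) + 82141/35193) = 1/(82141/35193 + 4*sqrt(47842 + 34*sqrt(22)))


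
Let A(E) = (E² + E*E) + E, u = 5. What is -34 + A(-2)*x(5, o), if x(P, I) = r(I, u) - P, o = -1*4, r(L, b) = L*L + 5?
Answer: 62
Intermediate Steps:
A(E) = E + 2*E² (A(E) = (E² + E²) + E = 2*E² + E = E + 2*E²)
r(L, b) = 5 + L² (r(L, b) = L² + 5 = 5 + L²)
o = -4
x(P, I) = 5 + I² - P (x(P, I) = (5 + I²) - P = 5 + I² - P)
-34 + A(-2)*x(5, o) = -34 + (-2*(1 + 2*(-2)))*(5 + (-4)² - 1*5) = -34 + (-2*(1 - 4))*(5 + 16 - 5) = -34 - 2*(-3)*16 = -34 + 6*16 = -34 + 96 = 62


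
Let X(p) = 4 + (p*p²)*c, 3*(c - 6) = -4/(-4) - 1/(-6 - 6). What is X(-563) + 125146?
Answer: -40861356863/36 ≈ -1.1350e+9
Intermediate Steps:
c = 229/36 (c = 6 + (-4/(-4) - 1/(-6 - 6))/3 = 6 + (-4*(-¼) - 1/(-12))/3 = 6 + (1 - 1*(-1/12))/3 = 6 + (1 + 1/12)/3 = 6 + (⅓)*(13/12) = 6 + 13/36 = 229/36 ≈ 6.3611)
X(p) = 4 + 229*p³/36 (X(p) = 4 + (p*p²)*(229/36) = 4 + p³*(229/36) = 4 + 229*p³/36)
X(-563) + 125146 = (4 + (229/36)*(-563)³) + 125146 = (4 + (229/36)*(-178453547)) + 125146 = (4 - 40865862263/36) + 125146 = -40865862119/36 + 125146 = -40861356863/36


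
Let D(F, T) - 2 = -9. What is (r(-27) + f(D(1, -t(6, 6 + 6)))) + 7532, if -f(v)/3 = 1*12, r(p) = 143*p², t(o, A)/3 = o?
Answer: 111743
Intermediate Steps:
t(o, A) = 3*o
D(F, T) = -7 (D(F, T) = 2 - 9 = -7)
f(v) = -36 (f(v) = -3*12 = -36)
(r(-27) + f(D(1, -t(6, 6 + 6)))) + 7532 = (143*(-27)² - 36) + 7532 = (143*729 - 36) + 7532 = (104247 - 36) + 7532 = 104211 + 7532 = 111743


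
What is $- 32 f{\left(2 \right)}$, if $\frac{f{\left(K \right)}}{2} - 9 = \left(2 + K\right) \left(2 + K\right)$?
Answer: $-1600$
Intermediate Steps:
$f{\left(K \right)} = 18 + 2 \left(2 + K\right)^{2}$ ($f{\left(K \right)} = 18 + 2 \left(2 + K\right) \left(2 + K\right) = 18 + 2 \left(2 + K\right)^{2}$)
$- 32 f{\left(2 \right)} = - 32 \left(18 + 2 \left(2 + 2\right)^{2}\right) = - 32 \left(18 + 2 \cdot 4^{2}\right) = - 32 \left(18 + 2 \cdot 16\right) = - 32 \left(18 + 32\right) = \left(-32\right) 50 = -1600$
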